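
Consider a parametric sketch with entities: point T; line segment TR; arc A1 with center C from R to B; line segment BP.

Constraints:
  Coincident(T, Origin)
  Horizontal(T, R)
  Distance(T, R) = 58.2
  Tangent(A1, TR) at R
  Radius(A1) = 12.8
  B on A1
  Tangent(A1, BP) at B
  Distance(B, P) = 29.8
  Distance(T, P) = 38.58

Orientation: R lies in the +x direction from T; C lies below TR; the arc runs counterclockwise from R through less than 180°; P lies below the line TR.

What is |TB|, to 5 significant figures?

48.986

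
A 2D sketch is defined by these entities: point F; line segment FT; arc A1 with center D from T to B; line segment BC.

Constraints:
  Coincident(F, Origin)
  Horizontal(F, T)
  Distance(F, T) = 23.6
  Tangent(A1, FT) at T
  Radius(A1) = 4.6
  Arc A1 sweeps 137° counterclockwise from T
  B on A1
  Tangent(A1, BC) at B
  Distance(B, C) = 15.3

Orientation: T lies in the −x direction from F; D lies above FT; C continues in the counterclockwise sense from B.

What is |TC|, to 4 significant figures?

20.08

F is at the origin; FT is horizontal with |FT| = 23.6 and T on the −x side, so T = (-23.60, 0.000). Since A1 is tangent to FT there, DT ⟂ FT, so D = T + (0, 4.6) = (-23.60, 4.600). On A1, T sits at bearing -90° from D; a 137° counterclockwise sweep puts B at bearing 47°, so B = D + 4.6·(cos 47°, sin 47°) = (-20.46, 7.964). Since A1 is tangent to BC there, DB ⟂ BC, so BC runs along (−sin 47°, cos 47°); with |BC| = 15.3, C = (-31.65, 18.40). Then |TC| = |C − T| = 20.08.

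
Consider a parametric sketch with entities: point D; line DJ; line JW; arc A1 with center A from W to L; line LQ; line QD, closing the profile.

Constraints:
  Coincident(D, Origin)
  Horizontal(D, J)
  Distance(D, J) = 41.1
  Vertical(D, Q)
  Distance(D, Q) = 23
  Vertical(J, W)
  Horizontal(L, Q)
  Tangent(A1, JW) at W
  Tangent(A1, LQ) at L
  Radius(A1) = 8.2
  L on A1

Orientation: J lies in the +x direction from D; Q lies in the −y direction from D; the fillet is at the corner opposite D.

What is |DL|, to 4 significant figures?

40.14

D is at the origin; D and J share the same y with |DJ| = 41.1 and J on the +x side, so J = (41.10, 0.000). D and Q share the same x with |DQ| = 23.0 and Q on the −y side, so Q = (0.000, -23.00). The virtual corner opposite D is at (41.10, -23.00). The tangent condition forces AW to be normal to JW and A1 meets LQ tangentially, so AL is at right angles to LQ, with radius 8.2, so the center A sits 8.2 in from both sides at A = (32.90, -14.80). That places the tangent points at W = (41.10, -14.80) on JW and L = (32.90, -23.00) on LQ. Then |DL| = |L − D| = 40.14.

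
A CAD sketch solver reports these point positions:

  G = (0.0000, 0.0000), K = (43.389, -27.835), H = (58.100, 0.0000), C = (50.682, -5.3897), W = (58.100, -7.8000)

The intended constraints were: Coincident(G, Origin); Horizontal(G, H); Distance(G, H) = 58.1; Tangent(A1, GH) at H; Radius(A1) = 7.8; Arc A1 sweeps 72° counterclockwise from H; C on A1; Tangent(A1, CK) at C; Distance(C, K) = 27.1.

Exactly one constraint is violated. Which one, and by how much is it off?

Distance(C, K) = 27.1 — off by 3.50.

G = (0.00, 0.00) ✓; G.y = 0.00, H.y = 0.00 ✓; |GH| = 58.10 ✓; ∠(WH, HG) = 90.00° ✓; |WH| = 7.800 ✓; bearing(W→C) − bearing(W→H) = 72.00° ✓; |WC| = 7.800 ✓; ∠(WC, CK) = 90.00° ✓; |CK| = 23.60 ✗.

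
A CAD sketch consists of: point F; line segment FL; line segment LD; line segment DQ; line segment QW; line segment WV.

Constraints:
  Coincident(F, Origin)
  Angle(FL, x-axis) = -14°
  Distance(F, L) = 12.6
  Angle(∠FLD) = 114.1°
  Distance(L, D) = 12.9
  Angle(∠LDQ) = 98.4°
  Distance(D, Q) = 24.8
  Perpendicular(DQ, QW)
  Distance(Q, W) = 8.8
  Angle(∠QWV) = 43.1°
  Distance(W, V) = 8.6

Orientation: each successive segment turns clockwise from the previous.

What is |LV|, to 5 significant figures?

23.192

F is at the origin; FL runs at -14.0° with length 12.6, so L = (12.226, -3.0482). ∠FLD = 114.1° gives LD at -79.900° from the x-axis; with |LD| = 12.9, D = (14.488, -15.748). ∠LDQ = 98.4° gives DQ at -161.50° from the x-axis; with |DQ| = 24.8, Q = (-9.0305, -23.617). DQ ⟂ QW, so QW runs at 108.50°; with |QW| = 8.8, W = (-11.823, -15.272). ∠QWV = 43.1° gives WV at -28.400° from the x-axis; with |WV| = 8.6, V = (-4.2578, -19.363). Then |LV| = |V − L| = 23.192.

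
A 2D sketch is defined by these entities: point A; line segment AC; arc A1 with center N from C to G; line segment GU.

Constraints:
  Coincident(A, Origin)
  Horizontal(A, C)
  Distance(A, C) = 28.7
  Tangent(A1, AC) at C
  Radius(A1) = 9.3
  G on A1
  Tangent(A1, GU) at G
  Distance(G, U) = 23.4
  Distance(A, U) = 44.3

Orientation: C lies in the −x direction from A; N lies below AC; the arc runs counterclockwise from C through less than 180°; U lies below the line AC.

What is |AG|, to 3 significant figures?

39.4

Checks: |NG| = 9.300 ✓; ∠(NG, GU) = 90.00° ✓; |GU| = 23.40 ✓; |AU| = 44.30 ✓.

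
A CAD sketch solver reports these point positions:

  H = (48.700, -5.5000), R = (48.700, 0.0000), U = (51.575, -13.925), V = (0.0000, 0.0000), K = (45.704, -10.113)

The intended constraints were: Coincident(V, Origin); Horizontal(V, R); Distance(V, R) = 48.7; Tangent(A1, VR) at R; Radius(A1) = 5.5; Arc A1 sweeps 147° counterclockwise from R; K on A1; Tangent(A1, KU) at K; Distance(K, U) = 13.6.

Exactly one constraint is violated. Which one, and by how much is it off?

Distance(K, U) = 13.6 — off by 6.60.

V = (0.00, 0.00) ✓; V.y = 0.00, R.y = 0.00 ✓; |VR| = 48.70 ✓; ∠(HR, RV) = 90.00° ✓; |HR| = 5.500 ✓; bearing(H→K) − bearing(H→R) = 147.0° ✓; |HK| = 5.501 ✓; ∠(HK, KU) = 89.99° ✓; |KU| = 7.000 ✗.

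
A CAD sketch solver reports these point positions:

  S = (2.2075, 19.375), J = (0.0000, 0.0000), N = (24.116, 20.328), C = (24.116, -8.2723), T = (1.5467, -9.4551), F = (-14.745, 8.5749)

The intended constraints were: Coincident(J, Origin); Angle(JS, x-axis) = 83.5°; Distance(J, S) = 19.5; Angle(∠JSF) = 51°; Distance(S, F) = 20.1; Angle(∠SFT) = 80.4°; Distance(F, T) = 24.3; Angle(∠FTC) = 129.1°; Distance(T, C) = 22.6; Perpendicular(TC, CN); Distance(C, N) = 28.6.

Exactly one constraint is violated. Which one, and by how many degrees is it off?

Perpendicular(TC, CN) — off by 3.00°.

J = (0.00, 0.00) ✓; JS at 83.50° ✓; |JS| = 19.50 ✓; ∠JSF = 51.00° ✓; |SF| = 20.10 ✓; ∠SFT = 80.40° ✓; |FT| = 24.30 ✓; ∠FTC = 129.1° ✓; |TC| = 22.60 ✓; ∠(TC, CN) = 87.00° ✗; |CN| = 28.60 ✓.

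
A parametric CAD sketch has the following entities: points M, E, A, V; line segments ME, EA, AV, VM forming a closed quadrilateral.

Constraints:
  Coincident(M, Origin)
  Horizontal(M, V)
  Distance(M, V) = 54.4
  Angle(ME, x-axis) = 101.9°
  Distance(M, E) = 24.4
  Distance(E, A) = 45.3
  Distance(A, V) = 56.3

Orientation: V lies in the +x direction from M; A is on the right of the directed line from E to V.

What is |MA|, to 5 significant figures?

20.965

M is at the origin; MV is horizontal with |MV| = 54.4 and V in +x, so V = (54.4, 0). ME runs at 101.9° with |ME| = 24.4, so E = (-5.0314, 23.876). A is determined by |EA| = 45.3 and |AV| = 56.3 together: it lies at the intersection of circle(E, 45.3) and circle(V, 56.3). With |EV| = 64.048, the foot of the radical line on EV is 23.299 from E and the perpendicular offset is √(45.3² − 23.299²) = 38.849. Taking the right-of-EV solution: A = (2.1065, -20.858).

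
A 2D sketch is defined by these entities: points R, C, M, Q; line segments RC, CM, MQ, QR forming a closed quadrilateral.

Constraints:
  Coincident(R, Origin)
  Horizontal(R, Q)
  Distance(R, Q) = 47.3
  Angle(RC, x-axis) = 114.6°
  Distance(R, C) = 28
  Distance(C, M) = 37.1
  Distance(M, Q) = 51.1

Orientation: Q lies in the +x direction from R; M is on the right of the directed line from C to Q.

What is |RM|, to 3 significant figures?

10.9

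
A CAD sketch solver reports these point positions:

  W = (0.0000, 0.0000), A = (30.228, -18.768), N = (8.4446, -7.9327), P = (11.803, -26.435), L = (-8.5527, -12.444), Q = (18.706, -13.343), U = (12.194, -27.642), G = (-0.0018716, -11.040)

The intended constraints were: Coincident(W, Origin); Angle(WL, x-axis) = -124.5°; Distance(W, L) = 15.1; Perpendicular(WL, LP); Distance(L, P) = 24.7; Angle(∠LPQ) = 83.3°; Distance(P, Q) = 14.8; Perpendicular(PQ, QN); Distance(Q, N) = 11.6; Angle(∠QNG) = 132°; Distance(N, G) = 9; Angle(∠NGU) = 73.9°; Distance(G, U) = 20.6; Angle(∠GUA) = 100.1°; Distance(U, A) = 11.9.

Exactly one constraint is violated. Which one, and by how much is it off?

Distance(U, A) = 11.9 — off by 8.20.

W = (0.00, 0.00) ✓; WL at -124.5° ✓; |WL| = 15.10 ✓; ∠(WL, LP) = 90.00° ✓; |LP| = 24.70 ✓; ∠LPQ = 83.30° ✓; |PQ| = 14.80 ✓; ∠(PQ, QN) = 90.00° ✓; |QN| = 11.60 ✓; ∠QNG = 132.0° ✓; |NG| = 9.000 ✓; ∠NGU = 73.90° ✓; |GU| = 20.60 ✓; ∠GUA = 100.1° ✓; |UA| = 20.10 ✗.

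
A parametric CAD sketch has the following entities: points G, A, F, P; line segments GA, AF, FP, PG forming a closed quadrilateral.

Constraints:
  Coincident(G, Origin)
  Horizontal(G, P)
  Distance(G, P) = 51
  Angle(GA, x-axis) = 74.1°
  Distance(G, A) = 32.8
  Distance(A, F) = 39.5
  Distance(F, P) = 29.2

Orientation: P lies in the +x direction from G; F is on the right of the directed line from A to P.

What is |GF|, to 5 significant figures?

23.045

Checks: |AF| = 39.50 ✓; |FP| = 29.20 ✓.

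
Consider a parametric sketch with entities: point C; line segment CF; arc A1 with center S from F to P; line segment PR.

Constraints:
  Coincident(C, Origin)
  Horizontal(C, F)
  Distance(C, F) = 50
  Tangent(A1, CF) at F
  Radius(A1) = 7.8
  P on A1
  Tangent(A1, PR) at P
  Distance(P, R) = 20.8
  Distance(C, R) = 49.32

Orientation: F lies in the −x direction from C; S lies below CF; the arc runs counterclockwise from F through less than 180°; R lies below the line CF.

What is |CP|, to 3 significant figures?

57.1

Checks: |SF| = 7.800 ✓; |SP| = 7.800 ✓; ∠(SP, PR) = 90.00° ✓; |PR| = 20.80 ✓; |CR| = 49.32 ✓.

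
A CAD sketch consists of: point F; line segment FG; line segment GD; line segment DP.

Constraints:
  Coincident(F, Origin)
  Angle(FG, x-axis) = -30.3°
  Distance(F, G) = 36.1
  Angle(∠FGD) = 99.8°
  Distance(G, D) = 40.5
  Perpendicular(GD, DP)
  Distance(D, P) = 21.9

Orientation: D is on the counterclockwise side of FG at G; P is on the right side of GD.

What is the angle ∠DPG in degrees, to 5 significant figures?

61.598°

F is at the origin; FG runs at -30.3° with length 36.1, so G = 36.1·(cos -30.3°, sin -30.3°) = (31.169, -18.213). ∠FGD = 99.8°, so GD runs at -30.3° + (180° − 99.8°) = 49.900° from the x-axis; with |GD| = 40.5, D = G + 40.5·(cos 49.900°, sin 49.900°) = (57.256, 12.766). The perpendicularity gives DP at right angles to GD; with |DP| = 21.9 on the right of GD, P = D + 21.9·(0.76492, -0.64412) = (74.007, -1.3404). Then cos ∠DPG = PD·PG / (|PD||PG|), giving 61.598°.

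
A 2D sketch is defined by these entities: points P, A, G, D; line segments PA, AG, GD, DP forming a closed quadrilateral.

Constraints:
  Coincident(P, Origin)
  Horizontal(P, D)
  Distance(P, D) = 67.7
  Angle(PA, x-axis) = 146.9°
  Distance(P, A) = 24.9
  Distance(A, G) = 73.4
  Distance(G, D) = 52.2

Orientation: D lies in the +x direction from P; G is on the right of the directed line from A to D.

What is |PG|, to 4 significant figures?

49.22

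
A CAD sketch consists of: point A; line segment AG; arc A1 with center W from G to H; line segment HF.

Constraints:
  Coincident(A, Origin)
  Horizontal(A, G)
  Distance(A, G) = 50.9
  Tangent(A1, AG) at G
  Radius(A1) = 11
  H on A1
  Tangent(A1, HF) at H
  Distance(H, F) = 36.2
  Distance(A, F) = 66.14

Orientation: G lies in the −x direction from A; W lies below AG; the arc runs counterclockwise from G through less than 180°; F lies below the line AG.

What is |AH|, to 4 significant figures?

62.82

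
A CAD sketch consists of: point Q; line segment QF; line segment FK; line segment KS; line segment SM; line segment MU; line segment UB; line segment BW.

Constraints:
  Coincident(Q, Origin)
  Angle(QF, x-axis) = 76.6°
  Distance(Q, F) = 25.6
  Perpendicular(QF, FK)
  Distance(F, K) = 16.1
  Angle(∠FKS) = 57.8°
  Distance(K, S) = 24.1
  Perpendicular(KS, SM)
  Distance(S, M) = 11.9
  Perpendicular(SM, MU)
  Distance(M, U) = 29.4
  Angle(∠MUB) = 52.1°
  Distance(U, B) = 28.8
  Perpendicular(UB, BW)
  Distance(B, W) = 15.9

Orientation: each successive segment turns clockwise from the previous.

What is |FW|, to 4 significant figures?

21.98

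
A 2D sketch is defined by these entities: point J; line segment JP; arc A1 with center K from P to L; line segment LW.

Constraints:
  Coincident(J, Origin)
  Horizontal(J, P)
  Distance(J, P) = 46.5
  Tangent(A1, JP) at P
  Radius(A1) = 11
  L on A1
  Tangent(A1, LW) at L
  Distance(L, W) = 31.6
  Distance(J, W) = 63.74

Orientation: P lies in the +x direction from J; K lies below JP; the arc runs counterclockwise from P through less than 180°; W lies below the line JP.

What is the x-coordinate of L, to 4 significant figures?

36.03

Checks: |KL| = 11.00 ✓; ∠(KL, LW) = 90.00° ✓; |LW| = 31.60 ✓; |JW| = 63.74 ✓.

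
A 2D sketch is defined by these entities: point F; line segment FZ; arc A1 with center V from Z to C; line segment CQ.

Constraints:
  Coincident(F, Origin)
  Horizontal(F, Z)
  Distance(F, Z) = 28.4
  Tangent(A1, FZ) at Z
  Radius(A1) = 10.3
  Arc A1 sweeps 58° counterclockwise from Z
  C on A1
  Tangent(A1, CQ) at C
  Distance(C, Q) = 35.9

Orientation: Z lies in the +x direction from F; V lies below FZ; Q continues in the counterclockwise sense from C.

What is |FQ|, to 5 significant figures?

35.293

F is at the origin; FZ is horizontal with |FZ| = 28.4 and Z on the +x side, so Z = (28.400, 0.0000). The tangent condition forces VZ to be normal to FZ, so V = Z + (0, -10.3) = (28.400, -10.300). On A1, Z sits at bearing 90° from V; a 58° counterclockwise sweep puts C at bearing 148°, so C = V + 10.3·(cos 148°, sin 148°) = (19.665, -4.8418). The tangent condition forces VC to be normal to CQ, so CQ runs along (−sin 148°, cos 148°); with |CQ| = 35.9, Q = (0.64100, -35.287). Then |FQ| = |Q − F| = 35.293.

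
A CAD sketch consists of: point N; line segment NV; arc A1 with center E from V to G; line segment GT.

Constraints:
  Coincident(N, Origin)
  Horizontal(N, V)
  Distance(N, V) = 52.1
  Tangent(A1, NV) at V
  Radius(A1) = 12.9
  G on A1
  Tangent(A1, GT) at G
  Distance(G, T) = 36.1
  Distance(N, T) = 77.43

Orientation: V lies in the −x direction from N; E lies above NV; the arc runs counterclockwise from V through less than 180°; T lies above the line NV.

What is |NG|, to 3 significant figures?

45.1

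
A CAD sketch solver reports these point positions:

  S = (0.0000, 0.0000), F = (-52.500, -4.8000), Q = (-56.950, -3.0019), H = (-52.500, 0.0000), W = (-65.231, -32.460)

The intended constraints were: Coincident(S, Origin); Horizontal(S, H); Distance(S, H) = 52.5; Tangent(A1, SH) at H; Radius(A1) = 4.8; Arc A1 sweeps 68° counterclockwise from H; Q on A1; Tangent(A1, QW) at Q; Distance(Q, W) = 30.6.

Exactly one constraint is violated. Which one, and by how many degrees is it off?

Tangent(A1, QW) at Q — off by 6.30°.

S = (0.00, 0.00) ✓; S.y = 0.00, H.y = 0.00 ✓; |SH| = 52.50 ✓; ∠(FH, HS) = 90.00° ✓; |FH| = 4.800 ✓; bearing(F→Q) − bearing(F→H) = 68.00° ✓; |FQ| = 4.800 ✓; ∠(FQ, QW) = 83.70° ✗; |QW| = 30.60 ✓.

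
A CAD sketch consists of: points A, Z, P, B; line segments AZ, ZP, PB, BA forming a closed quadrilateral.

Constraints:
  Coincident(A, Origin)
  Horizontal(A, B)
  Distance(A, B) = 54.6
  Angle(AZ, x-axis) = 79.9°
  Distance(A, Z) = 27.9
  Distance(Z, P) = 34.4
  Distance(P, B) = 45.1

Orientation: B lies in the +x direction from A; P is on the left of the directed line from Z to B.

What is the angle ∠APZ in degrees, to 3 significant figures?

24.9°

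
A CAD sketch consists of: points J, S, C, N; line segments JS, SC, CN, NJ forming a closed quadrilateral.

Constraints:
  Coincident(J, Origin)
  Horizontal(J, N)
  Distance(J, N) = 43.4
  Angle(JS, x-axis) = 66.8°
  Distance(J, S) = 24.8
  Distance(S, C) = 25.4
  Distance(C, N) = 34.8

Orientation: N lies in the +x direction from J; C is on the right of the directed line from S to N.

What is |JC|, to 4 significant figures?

9.071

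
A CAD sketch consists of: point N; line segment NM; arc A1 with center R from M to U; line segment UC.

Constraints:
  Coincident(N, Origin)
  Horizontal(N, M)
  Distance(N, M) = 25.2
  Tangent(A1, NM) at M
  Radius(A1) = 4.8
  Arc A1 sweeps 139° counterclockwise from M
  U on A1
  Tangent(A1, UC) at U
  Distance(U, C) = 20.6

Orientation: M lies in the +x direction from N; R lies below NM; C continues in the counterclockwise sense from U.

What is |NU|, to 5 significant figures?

23.605

N is at the origin; N and M share the same y with |NM| = 25.2 and M on the +x side, so M = (25.200, 0.0000). Tangency of A1 to NM means the radius RM is perpendicular to NM, so R = M + (0, -4.8) = (25.200, -4.8000). On A1, M sits at bearing 90° from R; a 139° counterclockwise sweep puts U at bearing 229°, so U = R + 4.8·(cos 229°, sin 229°) = (22.051, -8.4226). Then |NU| = |U − N| = 23.605.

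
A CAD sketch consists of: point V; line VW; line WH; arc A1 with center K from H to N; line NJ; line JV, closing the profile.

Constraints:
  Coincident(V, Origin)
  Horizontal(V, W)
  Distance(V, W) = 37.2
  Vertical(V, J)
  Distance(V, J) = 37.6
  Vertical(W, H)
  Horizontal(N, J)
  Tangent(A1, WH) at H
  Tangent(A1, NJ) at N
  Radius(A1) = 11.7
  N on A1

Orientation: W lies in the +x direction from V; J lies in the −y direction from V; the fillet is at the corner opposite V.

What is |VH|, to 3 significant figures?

45.3

The virtual corner opposite V is at (37.2, -37.6). The tangent condition forces KH to be normal to WH and the tangent condition forces KN to be normal to NJ, with radius 11.7, so the center K sits 11.7 in from both sides at K = (25.5, -25.9). That places the tangent points at H = (37.2, -25.9) on WH and N = (25.5, -37.6) on NJ. Then |VH| = |H − V| = 45.3.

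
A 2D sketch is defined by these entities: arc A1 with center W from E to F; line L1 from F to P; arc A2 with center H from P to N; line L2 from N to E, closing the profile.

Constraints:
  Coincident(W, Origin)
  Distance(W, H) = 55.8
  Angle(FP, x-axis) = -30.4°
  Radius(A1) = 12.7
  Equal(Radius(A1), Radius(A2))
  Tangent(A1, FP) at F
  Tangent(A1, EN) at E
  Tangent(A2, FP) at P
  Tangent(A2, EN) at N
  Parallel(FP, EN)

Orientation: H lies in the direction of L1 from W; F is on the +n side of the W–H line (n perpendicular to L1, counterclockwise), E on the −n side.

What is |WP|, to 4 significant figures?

57.23

The slot axis is L1's direction at -30.4°, so u = (cos -30.4°, sin -30.4°) = (0.8625, -0.5060) and n = (−sin -30.4°, cos -30.4°) = (0.5060, 0.8625). W is at the origin and H lies 55.8 along u from W, so H = 55.8·u = (48.13, -28.24). Tangency of A1 to both parallel lines with radius 12.7 puts F and E at W ± 12.7·n: F = (6.427, 10.95), E = (-6.427, -10.95). Equal radii place P and N the same way about H: P = H + 12.7·n = (54.55, -17.28), N = H − 12.7·n = (41.70, -39.19). Then |WP| = |P − W| = 57.23.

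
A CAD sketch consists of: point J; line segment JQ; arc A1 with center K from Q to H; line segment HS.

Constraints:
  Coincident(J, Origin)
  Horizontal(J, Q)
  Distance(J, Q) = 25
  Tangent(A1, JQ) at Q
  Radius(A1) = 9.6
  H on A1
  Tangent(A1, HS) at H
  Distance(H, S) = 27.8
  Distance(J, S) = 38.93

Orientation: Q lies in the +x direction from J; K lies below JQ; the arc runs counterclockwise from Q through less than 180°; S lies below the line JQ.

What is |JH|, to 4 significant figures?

17.79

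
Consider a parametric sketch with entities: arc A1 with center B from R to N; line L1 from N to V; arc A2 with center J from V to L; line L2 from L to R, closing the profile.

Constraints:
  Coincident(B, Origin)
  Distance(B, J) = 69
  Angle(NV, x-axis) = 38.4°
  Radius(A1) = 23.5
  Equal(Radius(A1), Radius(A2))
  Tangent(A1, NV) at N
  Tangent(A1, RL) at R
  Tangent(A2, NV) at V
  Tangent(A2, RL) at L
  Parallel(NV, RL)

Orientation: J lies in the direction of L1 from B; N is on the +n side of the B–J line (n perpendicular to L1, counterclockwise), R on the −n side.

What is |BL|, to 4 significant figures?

72.89

Tangency of A1 to both parallel lines with radius 23.5 puts N and R at B ± 23.5·n: N = (-14.60, 18.42), R = (14.60, -18.42). Equal radii place V and L the same way about J: V = J + 23.5·n = (39.48, 61.28), L = J − 23.5·n = (68.67, 24.44). Then |BL| = |L − B| = 72.89.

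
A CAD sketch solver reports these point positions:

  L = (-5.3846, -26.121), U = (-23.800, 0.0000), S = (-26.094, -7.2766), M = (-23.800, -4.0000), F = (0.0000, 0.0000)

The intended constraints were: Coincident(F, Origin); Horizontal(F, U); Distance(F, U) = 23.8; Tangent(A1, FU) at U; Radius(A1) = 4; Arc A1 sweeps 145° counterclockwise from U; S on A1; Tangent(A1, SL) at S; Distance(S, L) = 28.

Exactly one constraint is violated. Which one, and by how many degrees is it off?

Tangent(A1, SL) at S — off by 7.30°.

F = (0.00, 0.00) ✓; F.y = 0.00, U.y = 0.00 ✓; |FU| = 23.80 ✓; ∠(MU, UF) = 90.00° ✓; |MU| = 4.000 ✓; bearing(M→S) − bearing(M→U) = 145.0° ✓; |MS| = 4.000 ✓; ∠(MS, SL) = 97.30° ✗; |SL| = 28.00 ✓.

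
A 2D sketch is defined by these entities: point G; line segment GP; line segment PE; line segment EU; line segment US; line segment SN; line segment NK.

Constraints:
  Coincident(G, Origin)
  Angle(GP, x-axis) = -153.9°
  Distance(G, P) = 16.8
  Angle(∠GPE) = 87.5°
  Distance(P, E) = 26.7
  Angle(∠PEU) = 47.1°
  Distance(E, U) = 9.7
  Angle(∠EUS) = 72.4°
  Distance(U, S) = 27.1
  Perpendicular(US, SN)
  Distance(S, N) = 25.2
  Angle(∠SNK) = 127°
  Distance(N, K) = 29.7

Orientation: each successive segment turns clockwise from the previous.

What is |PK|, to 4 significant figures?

58.46

G is at the origin; GP runs at -153.9° with length 16.8, so P = (-15.09, -7.391). ∠GPE = 87.5° gives PE at 113.6° from the x-axis; with |PE| = 26.7, E = (-25.78, 17.08). ∠PEU = 47.1° gives EU at -19.30° from the x-axis; with |EU| = 9.7, U = (-16.62, 13.87). ∠EUS = 72.4° gives US at -126.9° from the x-axis; with |US| = 27.1, S = (-32.89, -7.802). US is perpendicular to SN, so SN runs at 143.1°; with |SN| = 25.2, N = (-53.04, 7.329). ∠SNK = 127.0° gives NK at 90.10° from the x-axis; with |NK| = 29.7, K = (-53.10, 37.03). Then |PK| = |K − P| = 58.46.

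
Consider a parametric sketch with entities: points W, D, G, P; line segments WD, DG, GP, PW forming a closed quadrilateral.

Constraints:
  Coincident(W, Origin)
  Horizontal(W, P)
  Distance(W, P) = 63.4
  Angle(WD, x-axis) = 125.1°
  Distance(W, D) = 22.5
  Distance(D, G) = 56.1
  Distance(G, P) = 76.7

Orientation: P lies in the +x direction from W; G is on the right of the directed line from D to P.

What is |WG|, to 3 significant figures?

37.1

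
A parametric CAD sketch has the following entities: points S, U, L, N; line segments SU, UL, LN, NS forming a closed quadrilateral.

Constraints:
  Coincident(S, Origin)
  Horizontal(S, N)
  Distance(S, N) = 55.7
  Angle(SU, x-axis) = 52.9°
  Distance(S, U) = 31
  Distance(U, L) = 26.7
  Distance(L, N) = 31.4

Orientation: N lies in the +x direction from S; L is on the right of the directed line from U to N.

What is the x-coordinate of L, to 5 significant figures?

24.330

S is at the origin; S and N share the same y with |SN| = 55.7 and N in +x, so N = (55.7, 0). SU runs at 52.9° with |SU| = 31.0, so U = (18.699, 24.725). L is determined by |UL| = 26.7 and |LN| = 31.4 together: it lies at the intersection of circle(U, 26.7) and circle(N, 31.4). With |UN| = 44.501, the foot of the radical line on UN is 19.183 from U and the perpendicular offset is √(26.7² − 19.183²) = 18.572. Taking the right-of-UN solution: L = (24.330, -1.3744).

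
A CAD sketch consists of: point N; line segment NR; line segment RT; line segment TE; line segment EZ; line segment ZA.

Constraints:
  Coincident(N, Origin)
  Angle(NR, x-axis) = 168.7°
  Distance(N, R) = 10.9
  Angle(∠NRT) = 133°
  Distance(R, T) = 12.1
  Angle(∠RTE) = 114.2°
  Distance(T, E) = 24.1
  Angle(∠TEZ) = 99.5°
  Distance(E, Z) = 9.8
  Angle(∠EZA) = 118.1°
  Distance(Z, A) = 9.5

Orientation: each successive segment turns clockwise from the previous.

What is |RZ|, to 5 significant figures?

30.708

∠RTE = 114.2° gives TE at 55.900° from the x-axis; with |TE| = 24.1, E = (-3.5355, 32.387). ∠TEZ = 99.5° gives EZ at -24.600° from the x-axis; with |EZ| = 9.8, Z = (5.3750, 28.307). Then |RZ| = |Z − R| = 30.708.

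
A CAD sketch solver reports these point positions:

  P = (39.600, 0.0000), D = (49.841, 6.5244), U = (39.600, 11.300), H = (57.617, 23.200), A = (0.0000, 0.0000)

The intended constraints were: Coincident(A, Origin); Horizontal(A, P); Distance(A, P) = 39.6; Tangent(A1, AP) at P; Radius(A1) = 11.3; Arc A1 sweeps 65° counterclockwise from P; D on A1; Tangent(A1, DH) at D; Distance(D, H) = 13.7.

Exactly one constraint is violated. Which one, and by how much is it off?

Distance(D, H) = 13.7 — off by 4.70.

A = (0.00, 0.00) ✓; A.y = 0.00, P.y = 0.00 ✓; |AP| = 39.60 ✓; ∠(UP, PA) = 90.00° ✓; |UP| = 11.30 ✓; bearing(U→D) − bearing(U→P) = 65.00° ✓; |UD| = 11.30 ✓; ∠(UD, DH) = 90.00° ✓; |DH| = 18.40 ✗.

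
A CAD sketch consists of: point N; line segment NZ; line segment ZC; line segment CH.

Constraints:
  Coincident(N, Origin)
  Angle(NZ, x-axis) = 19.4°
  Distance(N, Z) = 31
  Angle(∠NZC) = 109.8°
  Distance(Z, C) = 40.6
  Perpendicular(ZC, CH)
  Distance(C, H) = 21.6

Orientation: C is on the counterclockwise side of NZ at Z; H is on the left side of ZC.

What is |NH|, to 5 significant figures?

51.658

∠NZC = 109.8°, so ZC runs at 19.4° + (180° − 109.8°) = 89.600° from the x-axis; with |ZC| = 40.6, C = Z + 40.6·(cos 89.600°, sin 89.600°) = (29.523, 50.896). ZC ⟂ CH; with |CH| = 21.6 on the left of ZC, H = C + 21.6·(-0.99998, 0.0069813) = (7.9239, 51.047). Then |NH| = |H − N| = 51.658.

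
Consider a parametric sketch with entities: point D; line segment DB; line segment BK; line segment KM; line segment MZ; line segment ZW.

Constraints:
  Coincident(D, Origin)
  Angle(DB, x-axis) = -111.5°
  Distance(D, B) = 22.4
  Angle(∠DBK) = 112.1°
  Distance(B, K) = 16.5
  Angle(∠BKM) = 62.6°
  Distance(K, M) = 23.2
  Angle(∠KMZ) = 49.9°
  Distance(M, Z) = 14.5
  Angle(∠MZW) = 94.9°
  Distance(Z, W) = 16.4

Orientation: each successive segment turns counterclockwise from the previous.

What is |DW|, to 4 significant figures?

31.41

D is at the origin; DB runs at -111.5° with length 22.4, so B = (-8.210, -20.84). ∠DBK = 112.1° gives BK at -43.60° from the x-axis; with |BK| = 16.5, K = (3.739, -32.22). ∠BKM = 62.6° gives KM at 73.80° from the x-axis; with |KM| = 23.2, M = (10.21, -9.941). ∠KMZ = 49.9° gives MZ at -156.1° from the x-axis; with |MZ| = 14.5, Z = (-3.045, -15.82). ∠MZW = 94.9° gives ZW at -71.00° from the x-axis; with |ZW| = 16.4, W = (2.294, -31.32). Then |DW| = |W − D| = 31.41.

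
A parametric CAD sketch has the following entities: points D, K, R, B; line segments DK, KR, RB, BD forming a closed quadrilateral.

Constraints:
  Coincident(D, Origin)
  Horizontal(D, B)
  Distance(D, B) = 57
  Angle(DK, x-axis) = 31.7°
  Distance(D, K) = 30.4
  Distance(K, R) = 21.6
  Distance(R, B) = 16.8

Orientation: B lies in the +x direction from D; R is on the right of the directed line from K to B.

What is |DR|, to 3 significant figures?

40.2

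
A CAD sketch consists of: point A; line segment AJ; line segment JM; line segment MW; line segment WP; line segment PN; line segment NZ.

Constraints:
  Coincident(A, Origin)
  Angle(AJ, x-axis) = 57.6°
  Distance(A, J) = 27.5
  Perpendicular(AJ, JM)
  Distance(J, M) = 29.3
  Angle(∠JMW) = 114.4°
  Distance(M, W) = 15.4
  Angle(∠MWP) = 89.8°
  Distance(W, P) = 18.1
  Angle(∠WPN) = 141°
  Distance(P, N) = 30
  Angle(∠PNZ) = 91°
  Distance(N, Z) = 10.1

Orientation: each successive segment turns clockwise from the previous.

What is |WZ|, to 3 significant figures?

44.3

∠WPN = 141.0° gives PN at 133° from the x-axis; with |PN| = 30.0, N = (-0.967, 16.9). ∠PNZ = 91.0° gives NZ at 43.8° from the x-axis; with |NZ| = 10.1, Z = (6.32, 23.9). Then |WZ| = |Z − W| = 44.3.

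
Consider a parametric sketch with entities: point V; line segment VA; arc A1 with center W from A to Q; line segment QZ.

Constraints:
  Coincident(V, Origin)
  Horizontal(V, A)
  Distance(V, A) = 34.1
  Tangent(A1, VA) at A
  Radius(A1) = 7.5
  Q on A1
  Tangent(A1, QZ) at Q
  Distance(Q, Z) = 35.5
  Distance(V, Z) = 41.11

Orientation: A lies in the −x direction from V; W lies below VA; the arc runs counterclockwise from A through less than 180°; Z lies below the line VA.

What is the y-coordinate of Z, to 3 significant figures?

-38.3

Checks: |WQ| = 7.500 ✓; ∠(WQ, QZ) = 90.00° ✓; |QZ| = 35.50 ✓; |VZ| = 41.11 ✓.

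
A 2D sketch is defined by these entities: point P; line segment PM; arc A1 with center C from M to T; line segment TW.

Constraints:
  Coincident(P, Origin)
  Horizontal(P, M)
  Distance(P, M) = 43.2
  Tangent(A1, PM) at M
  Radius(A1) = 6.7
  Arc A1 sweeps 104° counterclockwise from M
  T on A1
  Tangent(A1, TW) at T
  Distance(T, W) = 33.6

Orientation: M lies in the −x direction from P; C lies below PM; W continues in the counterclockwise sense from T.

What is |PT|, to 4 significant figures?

50.39

Tangency of A1 to PM means the radius CM is perpendicular to PM, so C = M + (0, -6.7) = (-43.20, -6.700). On A1, M sits at bearing 90° from C; a 104° counterclockwise sweep puts T at bearing 194°, so T = C + 6.7·(cos 194°, sin 194°) = (-49.70, -8.321). Then |PT| = |T − P| = 50.39.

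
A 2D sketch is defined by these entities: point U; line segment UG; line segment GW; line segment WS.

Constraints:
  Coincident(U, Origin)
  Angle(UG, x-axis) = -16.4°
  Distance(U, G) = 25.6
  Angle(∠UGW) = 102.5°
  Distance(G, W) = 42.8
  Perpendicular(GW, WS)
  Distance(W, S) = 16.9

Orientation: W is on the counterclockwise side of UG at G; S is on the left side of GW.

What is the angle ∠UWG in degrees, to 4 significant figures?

27.34°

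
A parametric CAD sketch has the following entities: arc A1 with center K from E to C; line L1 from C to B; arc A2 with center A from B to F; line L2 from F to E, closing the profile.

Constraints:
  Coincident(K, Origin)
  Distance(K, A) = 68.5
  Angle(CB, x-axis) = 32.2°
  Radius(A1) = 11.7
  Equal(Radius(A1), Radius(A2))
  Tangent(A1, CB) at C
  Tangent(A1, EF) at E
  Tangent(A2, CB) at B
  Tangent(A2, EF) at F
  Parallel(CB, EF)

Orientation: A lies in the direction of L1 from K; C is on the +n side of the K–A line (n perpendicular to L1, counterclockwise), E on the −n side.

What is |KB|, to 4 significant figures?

69.49

The slot axis is L1's direction at 32.2°, so u = (cos 32.2°, sin 32.2°) = (0.8462, 0.5329) and n = (−sin 32.2°, cos 32.2°) = (-0.5329, 0.8462). K is at the origin and A lies 68.5 along u from K, so A = 68.5·u = (57.96, 36.50). Tangency of A1 to both parallel lines with radius 11.7 puts C and E at K ± 11.7·n: C = (-6.235, 9.900), E = (6.235, -9.900). Equal radii place B and F the same way about A: B = A + 11.7·n = (51.73, 46.40), F = A − 11.7·n = (64.20, 26.60). Then |KB| = |B − K| = 69.49.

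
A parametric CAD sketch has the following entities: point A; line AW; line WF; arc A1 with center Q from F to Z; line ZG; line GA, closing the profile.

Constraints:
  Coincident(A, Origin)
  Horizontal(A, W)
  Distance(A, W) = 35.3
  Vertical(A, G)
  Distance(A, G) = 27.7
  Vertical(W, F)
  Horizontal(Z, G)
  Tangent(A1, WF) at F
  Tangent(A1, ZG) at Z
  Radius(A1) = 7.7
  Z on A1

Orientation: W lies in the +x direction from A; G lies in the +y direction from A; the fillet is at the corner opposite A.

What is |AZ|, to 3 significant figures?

39.1

A is at the origin; AW is horizontal with |AW| = 35.3 and W on the +x side, so W = (35.3, 0.00). AG is vertical with |AG| = 27.7 and G on the +y side, so G = (0.00, 27.7). The virtual corner opposite A is at (35.3, 27.7). The tangent condition forces QF to be normal to WF and tangency of A1 to ZG means the radius QZ is perpendicular to ZG, with radius 7.7, so the center Q sits 7.7 in from both sides at Q = (27.6, 20.0). That places the tangent points at F = (35.3, 20.0) on WF and Z = (27.6, 27.7) on ZG. Then |AZ| = |Z − A| = 39.1.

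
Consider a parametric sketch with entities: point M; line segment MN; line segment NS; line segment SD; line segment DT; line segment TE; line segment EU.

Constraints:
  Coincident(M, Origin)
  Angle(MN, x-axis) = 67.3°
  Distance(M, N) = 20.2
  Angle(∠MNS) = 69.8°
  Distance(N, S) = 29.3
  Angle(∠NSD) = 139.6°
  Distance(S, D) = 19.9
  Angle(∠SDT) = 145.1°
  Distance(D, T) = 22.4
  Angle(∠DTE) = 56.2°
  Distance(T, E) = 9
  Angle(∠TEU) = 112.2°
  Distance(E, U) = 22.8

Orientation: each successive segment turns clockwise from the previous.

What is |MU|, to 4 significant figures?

34.92

M is at the origin; MN runs at 67.3° with length 20.2, so N = (7.795, 18.64). ∠MNS = 69.8° gives NS at -42.90° from the x-axis; with |NS| = 29.3, S = (29.26, -1.310). ∠NSD = 139.6° gives SD at -83.30° from the x-axis; with |SD| = 19.9, D = (31.58, -21.07). ∠SDT = 145.1° gives DT at -118.2° from the x-axis; with |DT| = 22.4, T = (21.00, -40.82). ∠DTE = 56.2° gives TE at 118.0° from the x-axis; with |TE| = 9.0, E = (16.77, -32.87). ∠TEU = 112.2° gives EU at 50.20° from the x-axis; with |EU| = 22.8, U = (31.36, -15.35). Then |MU| = |U − M| = 34.92.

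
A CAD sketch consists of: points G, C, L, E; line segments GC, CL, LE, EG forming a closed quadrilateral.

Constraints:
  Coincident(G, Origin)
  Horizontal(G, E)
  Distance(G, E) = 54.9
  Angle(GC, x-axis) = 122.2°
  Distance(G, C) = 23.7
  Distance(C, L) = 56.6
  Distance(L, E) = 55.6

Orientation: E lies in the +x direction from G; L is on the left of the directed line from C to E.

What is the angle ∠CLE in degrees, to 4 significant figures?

77.78°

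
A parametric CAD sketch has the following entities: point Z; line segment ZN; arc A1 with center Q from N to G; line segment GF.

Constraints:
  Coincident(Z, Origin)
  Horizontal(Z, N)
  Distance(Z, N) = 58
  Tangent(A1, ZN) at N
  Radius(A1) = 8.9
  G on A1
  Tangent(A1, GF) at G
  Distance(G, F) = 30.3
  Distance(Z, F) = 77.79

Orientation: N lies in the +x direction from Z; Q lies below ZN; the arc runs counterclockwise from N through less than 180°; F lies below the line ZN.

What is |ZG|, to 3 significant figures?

52.4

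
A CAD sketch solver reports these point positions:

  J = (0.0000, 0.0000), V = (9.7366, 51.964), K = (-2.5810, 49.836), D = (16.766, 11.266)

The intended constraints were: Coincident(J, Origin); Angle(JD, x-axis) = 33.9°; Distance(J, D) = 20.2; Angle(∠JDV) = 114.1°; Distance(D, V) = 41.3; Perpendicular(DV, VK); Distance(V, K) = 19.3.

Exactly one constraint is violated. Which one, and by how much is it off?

Distance(V, K) = 19.3 — off by 6.80.

J = (0.00, 0.00) ✓; JD at 33.90° ✓; |JD| = 20.20 ✓; ∠JDV = 114.1° ✓; |DV| = 41.30 ✓; ∠(DV, VK) = 90.00° ✓; |VK| = 12.50 ✗.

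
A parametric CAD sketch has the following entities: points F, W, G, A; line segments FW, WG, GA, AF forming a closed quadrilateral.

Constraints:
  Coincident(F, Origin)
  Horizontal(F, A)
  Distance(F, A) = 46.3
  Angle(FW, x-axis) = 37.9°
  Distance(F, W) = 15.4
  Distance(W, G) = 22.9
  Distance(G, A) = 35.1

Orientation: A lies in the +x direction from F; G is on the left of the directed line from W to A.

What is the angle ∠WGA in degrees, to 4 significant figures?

71.85°

F is at the origin; FA is horizontal with |FA| = 46.3 and A in +x, so A = (46.3, 0). FW runs at 37.9° with |FW| = 15.4, so W = (12.15, 9.460). G is determined by |WG| = 22.9 and |GA| = 35.1 together: it lies at the intersection of circle(W, 22.9) and circle(A, 35.1). With |WA| = 35.43, the foot of the radical line on WA is 7.732 from W and the perpendicular offset is √(22.9² − 7.732²) = 21.56. Taking the left-of-WA solution: G = (25.36, 28.17).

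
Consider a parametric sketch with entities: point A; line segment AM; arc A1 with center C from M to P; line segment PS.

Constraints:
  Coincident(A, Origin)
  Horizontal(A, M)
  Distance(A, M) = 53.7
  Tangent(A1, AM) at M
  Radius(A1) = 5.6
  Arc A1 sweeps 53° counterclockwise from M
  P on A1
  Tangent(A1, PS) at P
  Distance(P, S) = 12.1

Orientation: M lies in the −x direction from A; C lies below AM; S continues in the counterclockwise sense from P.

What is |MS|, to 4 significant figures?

16.72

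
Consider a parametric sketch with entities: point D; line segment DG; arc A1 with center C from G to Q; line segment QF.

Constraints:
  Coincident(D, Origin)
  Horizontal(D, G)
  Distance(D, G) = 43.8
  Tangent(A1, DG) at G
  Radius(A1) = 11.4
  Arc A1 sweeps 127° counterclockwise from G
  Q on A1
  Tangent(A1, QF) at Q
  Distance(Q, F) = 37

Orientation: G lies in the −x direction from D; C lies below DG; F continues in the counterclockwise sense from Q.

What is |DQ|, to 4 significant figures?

55.97

D is at the origin; D and G share the same y with |DG| = 43.8 and G on the −x side, so G = (-43.80, 0.000). Tangency of A1 to DG means the radius CG is perpendicular to DG, so C = G + (0, -11.4) = (-43.80, -11.40). On A1, G sits at bearing 90° from C; a 127° counterclockwise sweep puts Q at bearing 217°, so Q = C + 11.4·(cos 217°, sin 217°) = (-52.90, -18.26). Then |DQ| = |Q − D| = 55.97.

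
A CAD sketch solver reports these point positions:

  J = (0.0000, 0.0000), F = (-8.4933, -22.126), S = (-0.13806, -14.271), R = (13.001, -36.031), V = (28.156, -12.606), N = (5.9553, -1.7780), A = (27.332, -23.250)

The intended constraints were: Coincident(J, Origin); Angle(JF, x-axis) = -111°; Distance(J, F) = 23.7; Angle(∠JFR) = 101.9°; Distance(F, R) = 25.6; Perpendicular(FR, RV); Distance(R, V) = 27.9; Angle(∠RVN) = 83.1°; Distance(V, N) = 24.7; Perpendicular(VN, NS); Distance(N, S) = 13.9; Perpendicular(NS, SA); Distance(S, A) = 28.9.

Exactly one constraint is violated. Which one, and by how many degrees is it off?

Perpendicular(NS, SA) — off by 7.90°.

J = (0.00, 0.00) ✓; JF at -111.0° ✓; |JF| = 23.70 ✓; ∠JFR = 101.9° ✓; |FR| = 25.60 ✓; ∠(FR, RV) = 90.00° ✓; |RV| = 27.90 ✓; ∠RVN = 83.10° ✓; |VN| = 24.70 ✓; ∠(VN, NS) = 90.00° ✓; |NS| = 13.90 ✓; ∠(NS, SA) = 97.90° ✗; |SA| = 28.90 ✓.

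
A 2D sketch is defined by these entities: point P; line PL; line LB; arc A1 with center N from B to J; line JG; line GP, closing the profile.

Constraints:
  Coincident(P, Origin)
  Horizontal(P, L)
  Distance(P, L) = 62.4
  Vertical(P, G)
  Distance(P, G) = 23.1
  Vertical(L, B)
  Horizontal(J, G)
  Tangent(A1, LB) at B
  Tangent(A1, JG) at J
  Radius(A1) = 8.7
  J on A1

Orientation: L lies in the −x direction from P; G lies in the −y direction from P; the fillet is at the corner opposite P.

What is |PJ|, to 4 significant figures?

58.46

The virtual corner opposite P is at (-62.40, -23.10). Since A1 is tangent to LB there, NB ⟂ LB and the tangent condition forces NJ to be normal to JG, with radius 8.7, so the center N sits 8.7 in from both sides at N = (-53.70, -14.40). That places the tangent points at B = (-62.40, -14.40) on LB and J = (-53.70, -23.10) on JG. Then |PJ| = |J − P| = 58.46.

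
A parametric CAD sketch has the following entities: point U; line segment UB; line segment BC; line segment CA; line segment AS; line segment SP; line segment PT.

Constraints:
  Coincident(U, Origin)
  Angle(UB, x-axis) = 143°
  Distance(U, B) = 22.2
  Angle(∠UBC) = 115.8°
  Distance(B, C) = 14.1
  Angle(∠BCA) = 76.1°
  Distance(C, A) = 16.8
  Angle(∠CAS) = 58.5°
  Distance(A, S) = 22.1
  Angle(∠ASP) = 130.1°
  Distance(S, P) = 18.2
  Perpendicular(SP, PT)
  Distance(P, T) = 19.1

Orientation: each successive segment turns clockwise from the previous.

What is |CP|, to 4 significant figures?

25.05

U is at the origin; UB runs at 143.0° with length 22.2, so B = (-17.73, 13.36). ∠UBC = 115.8° gives BC at 78.80° from the x-axis; with |BC| = 14.1, C = (-14.99, 27.19). ∠BCA = 76.1° gives CA at -25.10° from the x-axis; with |CA| = 16.8, A = (0.2226, 20.07). ∠CAS = 58.5° gives AS at -146.6° from the x-axis; with |AS| = 22.1, S = (-18.23, 7.900). ∠ASP = 130.1° gives SP at 163.5° from the x-axis; with |SP| = 18.2, P = (-35.68, 13.07). Then |CP| = |P − C| = 25.05.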